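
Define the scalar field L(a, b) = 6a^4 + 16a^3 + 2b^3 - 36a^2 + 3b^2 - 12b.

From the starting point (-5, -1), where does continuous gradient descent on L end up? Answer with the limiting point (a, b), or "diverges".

L is separable, so gradient descent decouples: a follows -∂L/∂a, b follows -∂L/∂b.
∂L/∂a = 24a(a - 1)(a + 3); at a=-5 this is -1440, so a increases.
∂L/∂b = 6(b - 1)(b + 2); at b=-1 this is -12, so b increases.
a converges to its nearest critical value -3 (a local min of the a-part); b converges to 1. The iterate converges to (-3, 1).

(-3, 1)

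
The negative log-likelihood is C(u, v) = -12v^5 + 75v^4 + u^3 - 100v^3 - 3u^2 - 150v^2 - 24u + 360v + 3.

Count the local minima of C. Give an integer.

C separates as a function of u plus a function of v, so ∇C=0 decouples.
∂C/∂u = 3(u - 4)(u + 2) = 0 at u ∈ {-2, 4}; ∂C/∂v = -60(v - 3)(v - 2)(v - 1)(v + 1) = 0 at v ∈ {-1, 1, 2, 3}.
The Hessian is diagonal: diag(C_uu, C_vv). Second derivatives: C_uu(-2)=-18, C_uu(4)=18; C_vv(-1)=1440, C_vv(1)=-240, C_vv(2)=180, C_vv(3)=-480.
Local minima occur where both diagonal entries positive: (4, -1), (4, 2). Count: 2.

2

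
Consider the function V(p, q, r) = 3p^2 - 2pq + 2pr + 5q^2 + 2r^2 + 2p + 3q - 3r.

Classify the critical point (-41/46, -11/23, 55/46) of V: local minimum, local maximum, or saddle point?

local minimum

The Hessian is constant: H = [[6, -2, 2], [-2, 10, 0], [2, 0, 4]].
Leading principal minors: Δ₁ = 6, Δ₂ = 56, Δ₃ = 184.
All leading minors are positive, so H is positive definite: a local minimum.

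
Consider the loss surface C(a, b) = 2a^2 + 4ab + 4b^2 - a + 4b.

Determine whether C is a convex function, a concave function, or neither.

C is quadratic, so its Hessian is the constant matrix H = [[4, 4], [4, 8]].
det(H) = 16, tr(H) = 12.
det(H) > 0 and tr(H) > 0, so H is positive definite everywhere: convex.

convex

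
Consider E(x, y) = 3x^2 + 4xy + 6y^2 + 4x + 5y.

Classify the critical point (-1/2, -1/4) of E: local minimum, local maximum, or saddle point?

local minimum

The Hessian of E is constant: H = [[6, 4], [4, 12]].
det(H) = 6·12 − 4² = 56.
det(H) > 0 and tr(H) = 18 > 0, so H is positive definite and the point is a local minimum.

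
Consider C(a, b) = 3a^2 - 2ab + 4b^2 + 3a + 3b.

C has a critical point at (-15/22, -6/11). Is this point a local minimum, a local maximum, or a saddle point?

The Hessian of C is constant: H = [[6, -2], [-2, 8]].
det(H) = 6·8 − (-2)² = 44.
det(H) > 0 and tr(H) = 14 > 0, so H is positive definite and the point is a local minimum.

local minimum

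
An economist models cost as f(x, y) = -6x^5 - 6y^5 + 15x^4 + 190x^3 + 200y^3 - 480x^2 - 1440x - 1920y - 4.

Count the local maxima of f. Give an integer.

f separates as a function of x plus a function of y, so ∇f=0 decouples.
∂f/∂x = -30(x - 4)(x - 3)(x + 1)(x + 4) = 0 at x ∈ {-4, -1, 3, 4}; ∂f/∂y = -30(y - 4)(y - 2)(y + 2)(y + 4) = 0 at y ∈ {-4, -2, 2, 4}.
The Hessian is diagonal: diag(f_xx, f_yy). Second derivatives: f_xx(-4)=5040, f_xx(-1)=-1800, f_xx(3)=840, f_xx(4)=-1200; f_yy(-4)=2880, f_yy(-2)=-1440, f_yy(2)=1440, f_yy(4)=-2880.
Local maxima occur where both diagonal entries negative: (-1, -2), (-1, 4), (4, -2), (4, 4). Count: 4.

4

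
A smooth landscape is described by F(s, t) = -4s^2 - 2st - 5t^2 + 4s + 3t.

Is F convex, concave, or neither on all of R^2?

concave

F is quadratic, so its Hessian is the constant matrix H = [[-8, -2], [-2, -10]].
det(H) = 76, tr(H) = -18.
det(H) > 0 and tr(H) < 0, so H is negative definite everywhere: concave.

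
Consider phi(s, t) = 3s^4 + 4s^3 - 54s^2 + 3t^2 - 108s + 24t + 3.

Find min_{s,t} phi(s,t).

-504

phi(s,t) separates as P(s) + Q(t) + 3, so its minimum is min P + min Q + 3.
P'(s) = 12(s - 3)(s + 1)(s + 3) vanishes at s ∈ {-3, -1, 3}; Q'(t) = 6(t + 4) vanishes at t ∈ {-4}.
Local minima of P (where P''>0): P(-3)=-27, P(3)=-459. Local minima of Q: Q(-4)=-48.
So the global minimum of phi is P(3) + Q(-4) + 3 = -459 − 48 + 3 = -504, attained at (3, -4).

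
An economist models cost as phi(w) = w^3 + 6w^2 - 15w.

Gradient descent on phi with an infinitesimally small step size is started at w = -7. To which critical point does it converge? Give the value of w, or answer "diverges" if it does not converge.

phi'(w) = 3(w - 1)(w + 5), so phi'(-7) = 48.
Gradient descent moves in the -phi' direction, i.e. w is decreasing.
There is no critical point below w=-7, and phi' keeps the same sign, so the iterate runs off to −∞.

diverges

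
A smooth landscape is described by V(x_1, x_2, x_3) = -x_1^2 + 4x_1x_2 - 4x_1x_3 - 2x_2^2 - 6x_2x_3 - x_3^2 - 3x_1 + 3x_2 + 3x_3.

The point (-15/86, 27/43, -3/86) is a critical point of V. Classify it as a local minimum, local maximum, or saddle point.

saddle point

The Hessian is constant: H = [[-2, 4, -4], [4, -4, -6], [-4, -6, -2]].
Leading principal minors: Δ₁ = -2, Δ₂ = -8, Δ₃ = 344.
The minors fit neither the all-positive nor the alternating-sign pattern, so H is indefinite: a saddle point.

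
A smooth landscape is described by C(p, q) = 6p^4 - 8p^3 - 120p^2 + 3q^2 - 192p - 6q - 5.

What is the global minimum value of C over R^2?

C(p,q) separates as A(p) + B(q) − 5, so its minimum is min A + min B − 5.
A'(p) = 24(p - 4)(p + 1)(p + 2) vanishes at p ∈ {-2, -1, 4}; B'(q) = 6q - 6 vanishes at q ∈ {1}.
Local minima of A (where A''>0): A(-2)=64, A(4)=-1664. Local minima of B: B(1)=-3.
So the global minimum of C is A(4) + B(1) − 5 = -1664 − 3 − 5 = -1672, attained at (4, 1).

-1672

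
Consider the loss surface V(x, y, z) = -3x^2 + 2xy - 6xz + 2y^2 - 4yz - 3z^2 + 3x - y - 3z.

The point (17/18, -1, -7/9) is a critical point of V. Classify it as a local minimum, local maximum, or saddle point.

The Hessian is constant: H = [[-6, 2, -6], [2, 4, -4], [-6, -4, -6]].
Leading principal minors: Δ₁ = -6, Δ₂ = -28, Δ₃ = 216.
The minors fit neither the all-positive nor the alternating-sign pattern, so H is indefinite: a saddle point.

saddle point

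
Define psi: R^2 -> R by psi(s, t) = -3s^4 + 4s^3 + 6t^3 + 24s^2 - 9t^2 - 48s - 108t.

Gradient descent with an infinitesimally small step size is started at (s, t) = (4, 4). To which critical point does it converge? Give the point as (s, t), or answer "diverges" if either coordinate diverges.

psi is separable, so gradient descent decouples: s follows -∂psi/∂s, t follows -∂psi/∂t.
∂psi/∂s = -12(s - 2)(s - 1)(s + 2); at s=4 this is -432, so s increases.
∂psi/∂t = 18(t - 3)(t + 2); at t=4 this is 108, so t decreases.
The s-coordinate has no critical point in that direction and runs off to infinity.

diverges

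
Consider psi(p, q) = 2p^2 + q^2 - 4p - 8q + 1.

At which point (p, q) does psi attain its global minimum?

psi(p,q) separates as A(p) + B(q) + 1, so its minimum is min A + min B + 1.
A'(p) = 4p - 4 vanishes at p ∈ {1}; B'(q) = 2q - 8 vanishes at q ∈ {4}.
Local minima of A (where A''>0): A(1)=-2. Local minima of B: B(4)=-16.
So the global minimum of psi is A(1) + B(4) + 1 = -2 − 16 + 1 = -17, attained at (1, 4).

(1, 4)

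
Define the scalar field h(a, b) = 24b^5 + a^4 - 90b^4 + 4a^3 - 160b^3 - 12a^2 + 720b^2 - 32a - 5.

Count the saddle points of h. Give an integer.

h separates as a function of a plus a function of b, so ∇h=0 decouples.
∂h/∂a = 4(a - 2)(a + 1)(a + 4) = 0 at a ∈ {-4, -1, 2}; ∂h/∂b = 120b(b - 3)(b - 2)(b + 2) = 0 at b ∈ {-2, 0, 2, 3}.
The Hessian is diagonal: diag(h_aa, h_bb). Second derivatives: h_aa(-4)=72, h_aa(-1)=-36, h_aa(2)=72; h_bb(-2)=-4800, h_bb(0)=1440, h_bb(2)=-960, h_bb(3)=1800.
Saddle points occur where the two diagonal entries have opposite signs: (-4, -2), (-4, 2), (-1, 0), (-1, 3), (2, -2), (2, 2). Count: 6.

6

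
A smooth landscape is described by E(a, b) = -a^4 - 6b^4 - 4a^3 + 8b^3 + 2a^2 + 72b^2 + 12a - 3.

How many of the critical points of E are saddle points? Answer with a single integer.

4

E separates as a function of a plus a function of b, so ∇E=0 decouples.
∂E/∂a = -4(a - 1)(a + 1)(a + 3) = 0 at a ∈ {-3, -1, 1}; ∂E/∂b = -24b(b - 3)(b + 2) = 0 at b ∈ {-2, 0, 3}.
The Hessian is diagonal: diag(E_aa, E_bb). Second derivatives: E_aa(-3)=-32, E_aa(-1)=16, E_aa(1)=-32; E_bb(-2)=-240, E_bb(0)=144, E_bb(3)=-360.
Saddle points occur where the two diagonal entries have opposite signs: (-3, 0), (-1, -2), (-1, 3), (1, 0). Count: 4.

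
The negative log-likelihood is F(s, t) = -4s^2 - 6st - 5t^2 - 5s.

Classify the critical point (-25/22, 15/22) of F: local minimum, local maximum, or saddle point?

local maximum

The Hessian of F is constant: H = [[-8, -6], [-6, -10]].
det(H) = (-8)·(-10) − (-6)² = 44.
det(H) > 0 and tr(H) = -18 < 0, so H is negative definite and the point is a local maximum.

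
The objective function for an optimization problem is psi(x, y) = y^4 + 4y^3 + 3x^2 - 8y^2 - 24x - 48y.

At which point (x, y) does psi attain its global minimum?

(4, 2)

psi(x,y) separates as P(x) + Q(y), so its minimum is min P + min Q.
P'(x) = 6x - 24 vanishes at x ∈ {4}; Q'(y) = 4(y - 2)(y + 2)(y + 3) vanishes at y ∈ {-3, -2, 2}.
Local minima of P (where P''>0): P(4)=-48. Local minima of Q: Q(-3)=45, Q(2)=-80.
So the global minimum of psi is P(4) + Q(2) = -48 − 80 = -128, attained at (4, 2).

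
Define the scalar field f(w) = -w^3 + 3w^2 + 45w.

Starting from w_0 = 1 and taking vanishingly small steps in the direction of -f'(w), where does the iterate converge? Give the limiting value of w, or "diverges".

-3

f'(w) = -3(w - 5)(w + 3), so f'(1) = 48.
Gradient descent moves in the -f' direction, i.e. w is decreasing.
The nearest critical point in that direction is w = -3, where f'' = 24 > 0 (a local minimum). The iterate converges there.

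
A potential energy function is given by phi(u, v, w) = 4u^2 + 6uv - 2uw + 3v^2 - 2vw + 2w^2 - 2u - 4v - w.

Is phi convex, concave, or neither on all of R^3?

convex

phi is quadratic, so its Hessian is the constant matrix H = [[8, 6, -2], [6, 6, -2], [-2, -2, 4]].
Leading principal minors: 8, 12, 40.
All positive ⇒ H ≻ 0 ⇒ convex.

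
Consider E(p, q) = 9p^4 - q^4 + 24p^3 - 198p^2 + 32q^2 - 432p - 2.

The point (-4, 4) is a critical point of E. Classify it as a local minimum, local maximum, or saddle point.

saddle point

The mixed partial ∂²E/∂p∂q is 0, so the Hessian at any point is diag(E_pp, E_qq) = diag(36(3p^2 + 4p - 11), 4(-3q^2 + 16)).
At (-4, 4): H = diag(756, -128).
The eigenvalues have opposite signs, so H is indefinite: a saddle point.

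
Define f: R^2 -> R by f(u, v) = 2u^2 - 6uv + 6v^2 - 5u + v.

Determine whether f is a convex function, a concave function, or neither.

convex

f is quadratic, so its Hessian is the constant matrix H = [[4, -6], [-6, 12]].
det(H) = 12, tr(H) = 16.
det(H) > 0 and tr(H) > 0, so H is positive definite everywhere: convex.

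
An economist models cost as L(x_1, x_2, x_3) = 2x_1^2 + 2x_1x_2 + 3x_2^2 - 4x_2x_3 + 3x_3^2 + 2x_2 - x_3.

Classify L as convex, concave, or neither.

L is quadratic, so its Hessian is the constant matrix H = [[4, 2, 0], [2, 6, -4], [0, -4, 6]].
Leading principal minors: 4, 20, 56.
All positive ⇒ H ≻ 0 ⇒ convex.

convex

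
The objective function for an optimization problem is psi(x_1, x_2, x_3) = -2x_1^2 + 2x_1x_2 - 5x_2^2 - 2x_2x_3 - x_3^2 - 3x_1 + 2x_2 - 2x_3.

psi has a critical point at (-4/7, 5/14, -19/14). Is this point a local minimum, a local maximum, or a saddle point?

local maximum

The Hessian is constant: H = [[-4, 2, 0], [2, -10, -2], [0, -2, -2]].
Leading principal minors: Δ₁ = -4, Δ₂ = 36, Δ₃ = -56.
The minors alternate sign starting negative (−, +, −), so H is negative definite: a local maximum.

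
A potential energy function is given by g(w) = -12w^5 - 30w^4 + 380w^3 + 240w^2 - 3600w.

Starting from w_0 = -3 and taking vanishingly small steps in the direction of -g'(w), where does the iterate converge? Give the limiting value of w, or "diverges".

g'(w) = -60(w - 3)(w - 2)(w + 2)(w + 5), so g'(-3) = 3600.
Gradient descent moves in the -g' direction, i.e. w is decreasing.
The nearest critical point in that direction is w = -5, where g'' = 10080 > 0 (a local minimum). The iterate converges there.

-5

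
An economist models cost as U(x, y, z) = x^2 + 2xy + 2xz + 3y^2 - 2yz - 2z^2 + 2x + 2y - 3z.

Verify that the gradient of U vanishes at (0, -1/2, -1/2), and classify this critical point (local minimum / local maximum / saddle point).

∇U = (2x + 2y + 2z + 2, 2x + 6y - 2z + 2, 2x - 2y - 4z - 3); substituting (0, -1/2, -1/2) gives ∇U = (0, 0, 0), so (0, -1/2, -1/2) is indeed a critical point.
The Hessian is constant: H = [[2, 2, 2], [2, 6, -2], [2, -2, -4]].
Leading principal minors: Δ₁ = 2, Δ₂ = 8, Δ₃ = -80.
The minors fit neither the all-positive nor the alternating-sign pattern, so H is indefinite: a saddle point.

saddle point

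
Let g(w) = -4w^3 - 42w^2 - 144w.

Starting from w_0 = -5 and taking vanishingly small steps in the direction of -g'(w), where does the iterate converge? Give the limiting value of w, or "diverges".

-4

g'(w) = -12(w + 3)(w + 4), so g'(-5) = -24.
Gradient descent moves in the -g' direction, i.e. w is increasing.
The nearest critical point in that direction is w = -4, where g'' = 12 > 0 (a local minimum). The iterate converges there.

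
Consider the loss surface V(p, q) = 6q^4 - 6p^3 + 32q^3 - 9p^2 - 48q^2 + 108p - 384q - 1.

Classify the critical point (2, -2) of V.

The mixed partial ∂²V/∂p∂q is 0, so the Hessian at any point is diag(V_pp, V_qq) = diag(-18(2p + 1), 24(3q^2 + 8q - 4)).
At (2, -2): H = diag(-90, -192).
Both eigenvalues are negative, so H is negative definite: a local maximum.

local maximum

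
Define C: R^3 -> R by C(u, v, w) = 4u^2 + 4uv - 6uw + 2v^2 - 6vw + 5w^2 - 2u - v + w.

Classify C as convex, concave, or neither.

convex

C is quadratic, so its Hessian is the constant matrix H = [[8, 4, -6], [4, 4, -6], [-6, -6, 10]].
Leading principal minors: 8, 16, 16.
All positive ⇒ H ≻ 0 ⇒ convex.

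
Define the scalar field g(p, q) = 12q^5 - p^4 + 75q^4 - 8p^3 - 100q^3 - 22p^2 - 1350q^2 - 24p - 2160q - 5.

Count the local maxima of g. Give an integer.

4

g separates as a function of p plus a function of q, so ∇g=0 decouples.
∂g/∂p = -4(p + 1)(p + 2)(p + 3) = 0 at p ∈ {-3, -2, -1}; ∂g/∂q = 60(q - 3)(q + 1)(q + 3)(q + 4) = 0 at q ∈ {-4, -3, -1, 3}.
The Hessian is diagonal: diag(g_pp, g_qq). Second derivatives: g_pp(-3)=-8, g_pp(-2)=4, g_pp(-1)=-8; g_qq(-4)=-1260, g_qq(-3)=720, g_qq(-1)=-1440, g_qq(3)=10080.
Local maxima occur where both diagonal entries negative: (-3, -4), (-3, -1), (-1, -4), (-1, -1). Count: 4.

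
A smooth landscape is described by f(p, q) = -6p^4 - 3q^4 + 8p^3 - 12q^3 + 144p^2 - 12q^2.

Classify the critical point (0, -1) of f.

The mixed partial ∂²f/∂p∂q is 0, so the Hessian at any point is diag(f_pp, f_qq) = diag(24(-3p^2 + 2p + 12), -12(3q^2 + 6q + 2)).
At (0, -1): H = diag(288, 12).
Both eigenvalues are positive, so H is positive definite: a local minimum.

local minimum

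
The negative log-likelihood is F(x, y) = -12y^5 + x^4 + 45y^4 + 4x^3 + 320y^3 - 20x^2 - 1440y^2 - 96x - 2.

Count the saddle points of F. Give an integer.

F separates as a function of x plus a function of y, so ∇F=0 decouples.
∂F/∂x = 4(x - 3)(x + 2)(x + 4) = 0 at x ∈ {-4, -2, 3}; ∂F/∂y = -60y(y - 4)(y - 3)(y + 4) = 0 at y ∈ {-4, 0, 3, 4}.
The Hessian is diagonal: diag(F_xx, F_yy). Second derivatives: F_xx(-4)=56, F_xx(-2)=-40, F_xx(3)=140; F_yy(-4)=13440, F_yy(0)=-2880, F_yy(3)=1260, F_yy(4)=-1920.
Saddle points occur where the two diagonal entries have opposite signs: (-4, 0), (-4, 4), (-2, -4), (-2, 3), (3, 0), (3, 4). Count: 6.

6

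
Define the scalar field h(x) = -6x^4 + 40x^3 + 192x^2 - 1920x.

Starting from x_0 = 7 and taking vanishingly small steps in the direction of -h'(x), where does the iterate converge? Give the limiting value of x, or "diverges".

h'(x) = -24(x - 5)(x - 4)(x + 4), so h'(7) = -1584.
Gradient descent moves in the -h' direction, i.e. x is increasing.
There is no critical point above x=7, and h' keeps the same sign, so the iterate runs off to +∞.

diverges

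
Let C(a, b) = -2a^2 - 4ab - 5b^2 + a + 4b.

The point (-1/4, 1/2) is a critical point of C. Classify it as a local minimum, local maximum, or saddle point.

local maximum

The Hessian of C is constant: H = [[-4, -4], [-4, -10]].
det(H) = (-4)·(-10) − (-4)² = 24.
det(H) > 0 and tr(H) = -14 < 0, so H is negative definite and the point is a local maximum.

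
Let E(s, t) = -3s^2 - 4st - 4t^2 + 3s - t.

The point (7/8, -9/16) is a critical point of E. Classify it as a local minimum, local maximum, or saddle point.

local maximum

The Hessian of E is constant: H = [[-6, -4], [-4, -8]].
det(H) = (-6)·(-8) − (-4)² = 32.
det(H) > 0 and tr(H) = -14 < 0, so H is negative definite and the point is a local maximum.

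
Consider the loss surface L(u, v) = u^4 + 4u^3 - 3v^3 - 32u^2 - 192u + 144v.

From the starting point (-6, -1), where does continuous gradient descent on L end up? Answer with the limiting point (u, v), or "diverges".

L is separable, so gradient descent decouples: u follows -∂L/∂u, v follows -∂L/∂v.
∂L/∂u = 4(u - 4)(u + 3)(u + 4); at u=-6 this is -240, so u increases.
∂L/∂v = -9(v - 4)(v + 4); at v=-1 this is 135, so v decreases.
u converges to its nearest critical value -4 (a local min of the u-part); v converges to -4. The iterate converges to (-4, -4).

(-4, -4)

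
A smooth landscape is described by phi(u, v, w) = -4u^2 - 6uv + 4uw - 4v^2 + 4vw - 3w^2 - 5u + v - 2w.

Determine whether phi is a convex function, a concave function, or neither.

phi is quadratic, so its Hessian is the constant matrix H = [[-8, -6, 4], [-6, -8, 4], [4, 4, -6]].
Leading principal minors: -8, 28, -104.
Signs alternate −, +, − ⇒ H ≺ 0 ⇒ concave.

concave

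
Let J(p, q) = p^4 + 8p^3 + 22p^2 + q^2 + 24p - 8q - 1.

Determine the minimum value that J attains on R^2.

J(p,q) separates as A(p) + B(q) − 1, so its minimum is min A + min B − 1.
A'(p) = 4(p + 1)(p + 2)(p + 3) vanishes at p ∈ {-3, -2, -1}; B'(q) = 2q - 8 vanishes at q ∈ {4}.
Local minima of A (where A''>0): A(-3)=-9, A(-1)=-9. Local minima of B: B(4)=-16.
So the global minimum of J is A(-3) + B(4) − 1 = -9 − 16 − 1 = -26, attained at (-3, 4).

-26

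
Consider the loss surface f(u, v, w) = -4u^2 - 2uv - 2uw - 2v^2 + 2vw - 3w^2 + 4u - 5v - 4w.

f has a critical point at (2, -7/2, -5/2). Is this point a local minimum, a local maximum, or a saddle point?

The Hessian is constant: H = [[-8, -2, -2], [-2, -4, 2], [-2, 2, -6]].
Leading principal minors: Δ₁ = -8, Δ₂ = 28, Δ₃ = -104.
The minors alternate sign starting negative (−, +, −), so H is negative definite: a local maximum.

local maximum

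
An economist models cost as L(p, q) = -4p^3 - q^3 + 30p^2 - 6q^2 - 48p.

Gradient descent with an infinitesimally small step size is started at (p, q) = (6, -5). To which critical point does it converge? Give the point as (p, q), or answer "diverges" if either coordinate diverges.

diverges

L is separable, so gradient descent decouples: p follows -∂L/∂p, q follows -∂L/∂q.
∂L/∂p = -12(p - 4)(p - 1); at p=6 this is -120, so p increases.
∂L/∂q = -3q(q + 4); at q=-5 this is -15, so q increases.
The p-coordinate has no critical point in that direction and runs off to infinity.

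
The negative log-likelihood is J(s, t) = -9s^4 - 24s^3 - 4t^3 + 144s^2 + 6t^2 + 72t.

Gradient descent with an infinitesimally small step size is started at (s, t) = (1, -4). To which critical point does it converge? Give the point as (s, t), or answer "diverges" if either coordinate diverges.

(0, -2)

J is separable, so gradient descent decouples: s follows -∂J/∂s, t follows -∂J/∂t.
∂J/∂s = -36s(s - 2)(s + 4); at s=1 this is 180, so s decreases.
∂J/∂t = -12(t - 3)(t + 2); at t=-4 this is -168, so t increases.
s converges to its nearest critical value 0 (a local min of the s-part); t converges to -2. The iterate converges to (0, -2).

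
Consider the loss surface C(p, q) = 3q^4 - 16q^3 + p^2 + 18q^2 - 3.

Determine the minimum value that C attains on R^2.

C(p,q) separates as A(p) + B(q) − 3, so its minimum is min A + min B − 3.
A'(p) = 2p vanishes at p ∈ {0}; B'(q) = 12q(q - 3)(q - 1) vanishes at q ∈ {0, 1, 3}.
Local minima of A (where A''>0): A(0)=0. Local minima of B: B(0)=0, B(3)=-27.
So the global minimum of C is A(0) + B(3) − 3 = 0 − 27 − 3 = -30, attained at (0, 3).

-30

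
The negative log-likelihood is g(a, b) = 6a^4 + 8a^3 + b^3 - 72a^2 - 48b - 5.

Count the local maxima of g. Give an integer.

g separates as a function of a plus a function of b, so ∇g=0 decouples.
∂g/∂a = 24a(a - 2)(a + 3) = 0 at a ∈ {-3, 0, 2}; ∂g/∂b = 3(b - 4)(b + 4) = 0 at b ∈ {-4, 4}.
The Hessian is diagonal: diag(g_aa, g_bb). Second derivatives: g_aa(-3)=360, g_aa(0)=-144, g_aa(2)=240; g_bb(-4)=-24, g_bb(4)=24.
Local maxima occur where both diagonal entries negative: (0, -4). Count: 1.

1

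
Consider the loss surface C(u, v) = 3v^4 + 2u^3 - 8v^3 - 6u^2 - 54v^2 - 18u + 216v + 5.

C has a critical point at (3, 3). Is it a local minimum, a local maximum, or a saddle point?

The mixed partial ∂²C/∂u∂v is 0, so the Hessian at any point is diag(C_uu, C_vv) = diag(12(u - 1), 12(3v^2 - 4v - 9)).
At (3, 3): H = diag(24, 72).
Both eigenvalues are positive, so H is positive definite: a local minimum.

local minimum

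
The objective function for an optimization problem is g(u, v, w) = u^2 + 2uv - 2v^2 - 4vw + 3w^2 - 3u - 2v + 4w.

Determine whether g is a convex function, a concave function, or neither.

neither

g is quadratic, so its Hessian is the constant matrix H = [[2, 2, 0], [2, -4, -4], [0, -4, 6]].
Leading principal minors: 2, -12, -104.
Neither pattern holds ⇒ H is indefinite ⇒ neither convex nor concave.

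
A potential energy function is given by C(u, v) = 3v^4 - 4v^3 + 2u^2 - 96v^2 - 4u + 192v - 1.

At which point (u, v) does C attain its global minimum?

(1, -4)

C(u,v) separates as P(u) + Q(v) − 1, so its minimum is min P + min Q − 1.
P'(u) = 4u - 4 vanishes at u ∈ {1}; Q'(v) = 12(v - 4)(v - 1)(v + 4) vanishes at v ∈ {-4, 1, 4}.
Local minima of P (where P''>0): P(1)=-2. Local minima of Q: Q(-4)=-1280, Q(4)=-256.
So the global minimum of C is P(1) + Q(-4) − 1 = -2 − 1280 − 1 = -1283, attained at (1, -4).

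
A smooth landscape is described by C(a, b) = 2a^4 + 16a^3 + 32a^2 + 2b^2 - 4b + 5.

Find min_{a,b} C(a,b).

C(a,b) separates as P(a) + Q(b) + 5, so its minimum is min P + min Q + 5.
P'(a) = 8a(a + 2)(a + 4) vanishes at a ∈ {-4, -2, 0}; Q'(b) = 4b - 4 vanishes at b ∈ {1}.
Local minima of P (where P''>0): P(-4)=0, P(0)=0. Local minima of Q: Q(1)=-2.
So the global minimum of C is P(-4) + Q(1) + 5 = 0 − 2 + 5 = 3, attained at (-4, 1).

3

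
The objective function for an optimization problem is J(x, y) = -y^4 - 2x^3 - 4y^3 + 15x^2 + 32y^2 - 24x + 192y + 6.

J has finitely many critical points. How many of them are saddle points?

J separates as a function of x plus a function of y, so ∇J=0 decouples.
∂J/∂x = -6(x - 4)(x - 1) = 0 at x ∈ {1, 4}; ∂J/∂y = -4(y - 4)(y + 3)(y + 4) = 0 at y ∈ {-4, -3, 4}.
The Hessian is diagonal: diag(J_xx, J_yy). Second derivatives: J_xx(1)=18, J_xx(4)=-18; J_yy(-4)=-32, J_yy(-3)=28, J_yy(4)=-224.
Saddle points occur where the two diagonal entries have opposite signs: (1, -4), (1, 4), (4, -3). Count: 3.

3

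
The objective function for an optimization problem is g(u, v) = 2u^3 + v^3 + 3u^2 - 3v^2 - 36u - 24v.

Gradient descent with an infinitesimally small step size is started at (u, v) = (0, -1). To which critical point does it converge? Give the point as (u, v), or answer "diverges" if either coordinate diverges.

(2, 4)

g is separable, so gradient descent decouples: u follows -∂g/∂u, v follows -∂g/∂v.
∂g/∂u = 6(u - 2)(u + 3); at u=0 this is -36, so u increases.
∂g/∂v = 3(v - 4)(v + 2); at v=-1 this is -15, so v increases.
u converges to its nearest critical value 2 (a local min of the u-part); v converges to 4. The iterate converges to (2, 4).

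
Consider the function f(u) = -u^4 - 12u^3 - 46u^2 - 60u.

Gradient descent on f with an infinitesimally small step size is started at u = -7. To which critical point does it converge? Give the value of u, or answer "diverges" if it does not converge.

f'(u) = -4(u + 1)(u + 3)(u + 5), so f'(-7) = 192.
Gradient descent moves in the -f' direction, i.e. u is decreasing.
There is no critical point below u=-7, and f' keeps the same sign, so the iterate runs off to −∞.

diverges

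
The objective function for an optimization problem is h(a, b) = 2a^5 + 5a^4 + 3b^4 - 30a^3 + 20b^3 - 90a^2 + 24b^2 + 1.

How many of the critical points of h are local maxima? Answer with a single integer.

2

h separates as a function of a plus a function of b, so ∇h=0 decouples.
∂h/∂a = 10a(a - 3)(a + 2)(a + 3) = 0 at a ∈ {-3, -2, 0, 3}; ∂h/∂b = 12b(b + 1)(b + 4) = 0 at b ∈ {-4, -1, 0}.
The Hessian is diagonal: diag(h_aa, h_bb). Second derivatives: h_aa(-3)=-180, h_aa(-2)=100, h_aa(0)=-180, h_aa(3)=900; h_bb(-4)=144, h_bb(-1)=-36, h_bb(0)=48.
Local maxima occur where both diagonal entries negative: (-3, -1), (0, -1). Count: 2.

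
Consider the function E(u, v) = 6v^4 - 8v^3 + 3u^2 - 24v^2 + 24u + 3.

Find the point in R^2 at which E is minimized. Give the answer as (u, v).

E(u,v) separates as P(u) + Q(v) + 3, so its minimum is min P + min Q + 3.
P'(u) = 6u + 24 vanishes at u ∈ {-4}; Q'(v) = 24v(v - 2)(v + 1) vanishes at v ∈ {-1, 0, 2}.
Local minima of P (where P''>0): P(-4)=-48. Local minima of Q: Q(-1)=-10, Q(2)=-64.
So the global minimum of E is P(-4) + Q(2) + 3 = -48 − 64 + 3 = -109, attained at (-4, 2).

(-4, 2)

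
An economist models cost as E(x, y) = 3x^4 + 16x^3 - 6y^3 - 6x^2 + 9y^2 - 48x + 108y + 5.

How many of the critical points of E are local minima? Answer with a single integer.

2

E separates as a function of x plus a function of y, so ∇E=0 decouples.
∂E/∂x = 12(x - 1)(x + 1)(x + 4) = 0 at x ∈ {-4, -1, 1}; ∂E/∂y = -18(y - 3)(y + 2) = 0 at y ∈ {-2, 3}.
The Hessian is diagonal: diag(E_xx, E_yy). Second derivatives: E_xx(-4)=180, E_xx(-1)=-72, E_xx(1)=120; E_yy(-2)=90, E_yy(3)=-90.
Local minima occur where both diagonal entries positive: (-4, -2), (1, -2). Count: 2.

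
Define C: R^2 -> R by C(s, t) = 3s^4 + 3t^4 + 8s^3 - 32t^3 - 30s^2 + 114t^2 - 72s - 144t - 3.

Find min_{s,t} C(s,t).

-214

C(s,t) separates as P(s) + Q(t) − 3, so its minimum is min P + min Q − 3.
P'(s) = 12(s - 2)(s + 1)(s + 3) vanishes at s ∈ {-3, -1, 2}; Q'(t) = 12(t - 4)(t - 3)(t - 1) vanishes at t ∈ {1, 3, 4}.
Local minima of P (where P''>0): P(-3)=-27, P(2)=-152. Local minima of Q: Q(1)=-59, Q(4)=-32.
So the global minimum of C is P(2) + Q(1) − 3 = -152 − 59 − 3 = -214, attained at (2, 1).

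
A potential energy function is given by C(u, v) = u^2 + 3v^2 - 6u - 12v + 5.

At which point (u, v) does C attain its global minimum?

C(u,v) separates as P(u) + Q(v) + 5, so its minimum is min P + min Q + 5.
P'(u) = 2u - 6 vanishes at u ∈ {3}; Q'(v) = 6v - 12 vanishes at v ∈ {2}.
Local minima of P (where P''>0): P(3)=-9. Local minima of Q: Q(2)=-12.
So the global minimum of C is P(3) + Q(2) + 5 = -9 − 12 + 5 = -16, attained at (3, 2).

(3, 2)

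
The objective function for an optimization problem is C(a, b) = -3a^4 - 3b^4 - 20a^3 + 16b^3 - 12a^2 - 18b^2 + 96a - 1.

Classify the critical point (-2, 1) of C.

local minimum

The mixed partial ∂²C/∂a∂b is 0, so the Hessian at any point is diag(C_aa, C_bb) = diag(-12(3a^2 + 10a + 2), 12(-3b^2 + 8b - 3)).
At (-2, 1): H = diag(72, 24).
Both eigenvalues are positive, so H is positive definite: a local minimum.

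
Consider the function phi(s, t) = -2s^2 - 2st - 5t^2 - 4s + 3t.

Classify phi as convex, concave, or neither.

phi is quadratic, so its Hessian is the constant matrix H = [[-4, -2], [-2, -10]].
det(H) = 36, tr(H) = -14.
det(H) > 0 and tr(H) < 0, so H is negative definite everywhere: concave.

concave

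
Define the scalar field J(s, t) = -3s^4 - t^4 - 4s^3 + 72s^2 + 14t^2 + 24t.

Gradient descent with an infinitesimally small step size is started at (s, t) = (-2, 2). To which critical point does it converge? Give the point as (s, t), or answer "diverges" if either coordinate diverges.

(0, -1)

J is separable, so gradient descent decouples: s follows -∂J/∂s, t follows -∂J/∂t.
∂J/∂s = -12s(s - 3)(s + 4); at s=-2 this is -240, so s increases.
∂J/∂t = -4(t - 3)(t + 1)(t + 2); at t=2 this is 48, so t decreases.
s converges to its nearest critical value 0 (a local min of the s-part); t converges to -1. The iterate converges to (0, -1).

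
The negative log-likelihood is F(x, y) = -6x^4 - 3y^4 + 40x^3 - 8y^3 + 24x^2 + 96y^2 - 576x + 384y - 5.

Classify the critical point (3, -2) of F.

local minimum

The mixed partial ∂²F/∂x∂y is 0, so the Hessian at any point is diag(F_xx, F_yy) = diag(24(-3x^2 + 10x + 2), 12(-3y^2 - 4y + 16)).
At (3, -2): H = diag(120, 144).
Both eigenvalues are positive, so H is positive definite: a local minimum.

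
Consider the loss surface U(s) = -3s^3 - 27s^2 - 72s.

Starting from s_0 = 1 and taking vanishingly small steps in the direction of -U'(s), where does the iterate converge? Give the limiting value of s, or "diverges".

U'(s) = -9(s + 2)(s + 4), so U'(1) = -135.
Gradient descent moves in the -U' direction, i.e. s is increasing.
There is no critical point above s=1, and U' keeps the same sign, so the iterate runs off to +∞.

diverges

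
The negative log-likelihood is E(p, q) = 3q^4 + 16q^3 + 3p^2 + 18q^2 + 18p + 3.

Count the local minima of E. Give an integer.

2

E separates as a function of p plus a function of q, so ∇E=0 decouples.
∂E/∂p = 6(p + 3) = 0 at p ∈ {-3}; ∂E/∂q = 12q(q + 1)(q + 3) = 0 at q ∈ {-3, -1, 0}.
The Hessian is diagonal: diag(E_pp, E_qq). Second derivatives: E_pp(-3)=6; E_qq(-3)=72, E_qq(-1)=-24, E_qq(0)=36.
Local minima occur where both diagonal entries positive: (-3, -3), (-3, 0). Count: 2.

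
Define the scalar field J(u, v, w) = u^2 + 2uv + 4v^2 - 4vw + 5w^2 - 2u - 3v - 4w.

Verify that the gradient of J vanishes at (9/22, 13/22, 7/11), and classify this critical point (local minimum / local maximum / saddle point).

∇J = (2u + 2v - 2, 2u + 8v - 4w - 3, -4v + 10w - 4); substituting (9/22, 13/22, 7/11) gives ∇J = (0, 0, 0), so (9/22, 13/22, 7/11) is indeed a critical point.
The Hessian is constant: H = [[2, 2, 0], [2, 8, -4], [0, -4, 10]].
Leading principal minors: Δ₁ = 2, Δ₂ = 12, Δ₃ = 88.
All leading minors are positive, so H is positive definite: a local minimum.

local minimum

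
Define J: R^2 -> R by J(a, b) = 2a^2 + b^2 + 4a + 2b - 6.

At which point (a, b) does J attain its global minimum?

(-1, -1)

J(a,b) separates as P(a) + Q(b) − 6, so its minimum is min P + min Q − 6.
P'(a) = 4a + 4 vanishes at a ∈ {-1}; Q'(b) = 2b + 2 vanishes at b ∈ {-1}.
Local minima of P (where P''>0): P(-1)=-2. Local minima of Q: Q(-1)=-1.
So the global minimum of J is P(-1) + Q(-1) − 6 = -2 − 1 − 6 = -9, attained at (-1, -1).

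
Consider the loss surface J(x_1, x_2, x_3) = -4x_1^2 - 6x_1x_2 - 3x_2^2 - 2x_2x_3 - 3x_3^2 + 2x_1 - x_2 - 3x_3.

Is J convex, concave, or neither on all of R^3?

J is quadratic, so its Hessian is the constant matrix H = [[-8, -6, 0], [-6, -6, -2], [0, -2, -6]].
Leading principal minors: -8, 12, -40.
Signs alternate −, +, − ⇒ H ≺ 0 ⇒ concave.

concave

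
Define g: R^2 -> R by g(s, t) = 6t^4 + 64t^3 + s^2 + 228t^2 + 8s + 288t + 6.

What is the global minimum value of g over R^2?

-128

g(s,t) separates as P(s) + Q(t) + 6, so its minimum is min P + min Q + 6.
P'(s) = 2s + 8 vanishes at s ∈ {-4}; Q'(t) = 24(t + 1)(t + 3)(t + 4) vanishes at t ∈ {-4, -3, -1}.
Local minima of P (where P''>0): P(-4)=-16. Local minima of Q: Q(-4)=-64, Q(-1)=-118.
So the global minimum of g is P(-4) + Q(-1) + 6 = -16 − 118 + 6 = -128, attained at (-4, -1).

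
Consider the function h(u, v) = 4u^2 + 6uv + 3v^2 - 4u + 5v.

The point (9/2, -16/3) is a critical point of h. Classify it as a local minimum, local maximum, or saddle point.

local minimum

The Hessian of h is constant: H = [[8, 6], [6, 6]].
det(H) = 8·6 − 6² = 12.
det(H) > 0 and tr(H) = 14 > 0, so H is positive definite and the point is a local minimum.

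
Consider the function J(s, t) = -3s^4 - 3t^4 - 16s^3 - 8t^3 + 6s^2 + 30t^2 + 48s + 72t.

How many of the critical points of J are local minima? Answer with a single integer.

1

J separates as a function of s plus a function of t, so ∇J=0 decouples.
∂J/∂s = -12(s - 1)(s + 1)(s + 4) = 0 at s ∈ {-4, -1, 1}; ∂J/∂t = -12(t - 2)(t + 1)(t + 3) = 0 at t ∈ {-3, -1, 2}.
The Hessian is diagonal: diag(J_ss, J_tt). Second derivatives: J_ss(-4)=-180, J_ss(-1)=72, J_ss(1)=-120; J_tt(-3)=-120, J_tt(-1)=72, J_tt(2)=-180.
Local minima occur where both diagonal entries positive: (-1, -1). Count: 1.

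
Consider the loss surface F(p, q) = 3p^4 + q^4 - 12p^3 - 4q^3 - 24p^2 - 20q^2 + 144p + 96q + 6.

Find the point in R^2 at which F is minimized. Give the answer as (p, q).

F(p,q) separates as A(p) + B(q) + 6, so its minimum is min A + min B + 6.
A'(p) = 12(p - 3)(p - 2)(p + 2) vanishes at p ∈ {-2, 2, 3}; B'(q) = 4(q - 4)(q - 2)(q + 3) vanishes at q ∈ {-3, 2, 4}.
Local minima of A (where A''>0): A(-2)=-240, A(3)=135. Local minima of B: B(-3)=-279, B(4)=64.
So the global minimum of F is A(-2) + B(-3) + 6 = -240 − 279 + 6 = -513, attained at (-2, -3).

(-2, -3)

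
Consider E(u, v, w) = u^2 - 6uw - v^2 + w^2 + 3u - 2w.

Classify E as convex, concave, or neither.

E is quadratic, so its Hessian is the constant matrix H = [[2, 0, -6], [0, -2, 0], [-6, 0, 2]].
Leading principal minors: 2, -4, 64.
Neither pattern holds ⇒ H is indefinite ⇒ neither convex nor concave.

neither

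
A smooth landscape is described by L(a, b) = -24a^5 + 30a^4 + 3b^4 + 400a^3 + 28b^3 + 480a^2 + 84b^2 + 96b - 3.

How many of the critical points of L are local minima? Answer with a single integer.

4

L separates as a function of a plus a function of b, so ∇L=0 decouples.
∂L/∂a = -120a(a - 4)(a + 1)(a + 2) = 0 at a ∈ {-2, -1, 0, 4}; ∂L/∂b = 12(b + 1)(b + 2)(b + 4) = 0 at b ∈ {-4, -2, -1}.
The Hessian is diagonal: diag(L_aa, L_bb). Second derivatives: L_aa(-2)=1440, L_aa(-1)=-600, L_aa(0)=960, L_aa(4)=-14400; L_bb(-4)=72, L_bb(-2)=-24, L_bb(-1)=36.
Local minima occur where both diagonal entries positive: (-2, -4), (-2, -1), (0, -4), (0, -1). Count: 4.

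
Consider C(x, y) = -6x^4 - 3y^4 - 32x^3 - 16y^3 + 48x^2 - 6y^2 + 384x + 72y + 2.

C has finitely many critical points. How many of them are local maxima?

C separates as a function of x plus a function of y, so ∇C=0 decouples.
∂C/∂x = -24(x - 2)(x + 2)(x + 4) = 0 at x ∈ {-4, -2, 2}; ∂C/∂y = -12(y - 1)(y + 2)(y + 3) = 0 at y ∈ {-3, -2, 1}.
The Hessian is diagonal: diag(C_xx, C_yy). Second derivatives: C_xx(-4)=-288, C_xx(-2)=192, C_xx(2)=-576; C_yy(-3)=-48, C_yy(-2)=36, C_yy(1)=-144.
Local maxima occur where both diagonal entries negative: (-4, -3), (-4, 1), (2, -3), (2, 1). Count: 4.

4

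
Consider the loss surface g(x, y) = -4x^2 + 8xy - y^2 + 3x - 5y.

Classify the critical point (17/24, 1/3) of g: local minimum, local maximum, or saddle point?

The Hessian of g is constant: H = [[-8, 8], [8, -2]].
det(H) = (-8)·(-2) − 8² = -48.
Since det(H) < 0, H is indefinite and the critical point is a saddle point.

saddle point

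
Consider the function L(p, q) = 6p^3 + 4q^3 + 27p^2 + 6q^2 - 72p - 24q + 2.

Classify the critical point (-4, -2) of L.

The mixed partial ∂²L/∂p∂q is 0, so the Hessian at any point is diag(L_pp, L_qq) = diag(18(2p + 3), 12(2q + 1)).
At (-4, -2): H = diag(-90, -36).
Both eigenvalues are negative, so H is negative definite: a local maximum.

local maximum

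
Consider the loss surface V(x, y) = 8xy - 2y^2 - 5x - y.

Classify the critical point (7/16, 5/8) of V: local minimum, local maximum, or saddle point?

The Hessian of V is constant: H = [[0, 8], [8, -4]].
det(H) = 0·(-4) − 8² = -64.
Since det(H) < 0, H is indefinite and the critical point is a saddle point.

saddle point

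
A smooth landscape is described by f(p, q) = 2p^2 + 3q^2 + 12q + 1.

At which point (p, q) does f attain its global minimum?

f(p,q) separates as A(p) + B(q) + 1, so its minimum is min A + min B + 1.
A'(p) = 4p vanishes at p ∈ {0}; B'(q) = 6q + 12 vanishes at q ∈ {-2}.
Local minima of A (where A''>0): A(0)=0. Local minima of B: B(-2)=-12.
So the global minimum of f is A(0) + B(-2) + 1 = 0 − 12 + 1 = -11, attained at (0, -2).

(0, -2)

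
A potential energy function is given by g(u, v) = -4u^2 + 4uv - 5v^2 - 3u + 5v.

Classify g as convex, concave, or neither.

concave

g is quadratic, so its Hessian is the constant matrix H = [[-8, 4], [4, -10]].
det(H) = 64, tr(H) = -18.
det(H) > 0 and tr(H) < 0, so H is negative definite everywhere: concave.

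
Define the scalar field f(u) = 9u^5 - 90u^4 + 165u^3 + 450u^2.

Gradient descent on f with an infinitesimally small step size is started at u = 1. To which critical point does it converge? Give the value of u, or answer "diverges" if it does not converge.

0

f'(u) = 45u(u - 5)(u - 4)(u + 1), so f'(1) = 1080.
Gradient descent moves in the -f' direction, i.e. u is decreasing.
The nearest critical point in that direction is u = 0, where f'' = 900 > 0 (a local minimum). The iterate converges there.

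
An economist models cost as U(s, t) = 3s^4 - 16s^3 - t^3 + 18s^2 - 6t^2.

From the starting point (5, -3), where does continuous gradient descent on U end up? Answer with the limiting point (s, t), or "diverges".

(3, -4)

U is separable, so gradient descent decouples: s follows -∂U/∂s, t follows -∂U/∂t.
∂U/∂s = 12s(s - 3)(s - 1); at s=5 this is 480, so s decreases.
∂U/∂t = -3t(t + 4); at t=-3 this is 9, so t decreases.
s converges to its nearest critical value 3 (a local min of the s-part); t converges to -4. The iterate converges to (3, -4).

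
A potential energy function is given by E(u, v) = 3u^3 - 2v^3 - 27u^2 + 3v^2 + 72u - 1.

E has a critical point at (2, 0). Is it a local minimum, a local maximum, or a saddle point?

saddle point

The mixed partial ∂²E/∂u∂v is 0, so the Hessian at any point is diag(E_uu, E_vv) = diag(18(u - 3), 6(-2v + 1)).
At (2, 0): H = diag(-18, 6).
The eigenvalues have opposite signs, so H is indefinite: a saddle point.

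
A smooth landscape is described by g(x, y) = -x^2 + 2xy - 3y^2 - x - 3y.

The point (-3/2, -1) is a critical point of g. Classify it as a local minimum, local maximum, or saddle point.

The Hessian of g is constant: H = [[-2, 2], [2, -6]].
det(H) = (-2)·(-6) − 2² = 8.
det(H) > 0 and tr(H) = -8 < 0, so H is negative definite and the point is a local maximum.

local maximum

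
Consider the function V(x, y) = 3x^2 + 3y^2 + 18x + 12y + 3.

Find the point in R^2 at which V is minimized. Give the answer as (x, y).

(-3, -2)

V(x,y) separates as P(x) + Q(y) + 3, so its minimum is min P + min Q + 3.
P'(x) = 6x + 18 vanishes at x ∈ {-3}; Q'(y) = 6y + 12 vanishes at y ∈ {-2}.
Local minima of P (where P''>0): P(-3)=-27. Local minima of Q: Q(-2)=-12.
So the global minimum of V is P(-3) + Q(-2) + 3 = -27 − 12 + 3 = -36, attained at (-3, -2).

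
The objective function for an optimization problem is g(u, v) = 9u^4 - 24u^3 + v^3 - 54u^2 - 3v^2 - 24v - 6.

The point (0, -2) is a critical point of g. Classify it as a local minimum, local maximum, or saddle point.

local maximum

The mixed partial ∂²g/∂u∂v is 0, so the Hessian at any point is diag(g_uu, g_vv) = diag(36(3u^2 - 4u - 3), 6(v - 1)).
At (0, -2): H = diag(-108, -18).
Both eigenvalues are negative, so H is negative definite: a local maximum.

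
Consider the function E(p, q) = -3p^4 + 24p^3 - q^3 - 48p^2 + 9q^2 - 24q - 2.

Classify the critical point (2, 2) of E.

The mixed partial ∂²E/∂p∂q is 0, so the Hessian at any point is diag(E_pp, E_qq) = diag(12(-3p^2 + 12p - 8), 6(-q + 3)).
At (2, 2): H = diag(48, 6).
Both eigenvalues are positive, so H is positive definite: a local minimum.

local minimum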